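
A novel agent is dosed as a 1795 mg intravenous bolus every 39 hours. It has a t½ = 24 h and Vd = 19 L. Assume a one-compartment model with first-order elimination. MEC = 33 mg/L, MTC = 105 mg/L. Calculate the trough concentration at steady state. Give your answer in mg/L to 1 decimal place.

k = ln2/t½ = ln2/24 ≈ 0.028881 h⁻¹; fraction remaining f = e^(−kτ) = e^(−0.028881×39) ≈ 0.3242.
At steady state, accumulation factor R = 1/(1 − e^(−kτ)) ≈ 1.4797.
Each bolus raises the concentration by D/Vd = 1795/19 ≈ 94.474 mg/L.
Steady-state peak Cmax,ss = C₀·R ≈ 94.474 × 1.4797 ≈ 139.793 mg/L.
One interval later, Cmin,ss = Cmax,ss·e^(−kτ) ≈ 139.793 × 0.3242 ≈ 45.321 mg/L.
Trough 45.3 mg/L vs MEC 33 mg/L: adequate.

45.3 mg/L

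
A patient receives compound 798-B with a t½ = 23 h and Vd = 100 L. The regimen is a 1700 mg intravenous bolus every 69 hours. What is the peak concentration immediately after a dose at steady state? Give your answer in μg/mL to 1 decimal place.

19.4 μg/mL

The dosing interval is 3 half-lives, so f = 2^(−3) = 0.125.
At steady state, R = 1/(1 − 0.125) = 8/7.
Single-dose peak C₀ = D/Vd = 1700/100 = 17 μg/mL.
Steady-state peak Cmax,ss = C₀·R = 17 × 8/7 ≈ 19.429 μg/mL.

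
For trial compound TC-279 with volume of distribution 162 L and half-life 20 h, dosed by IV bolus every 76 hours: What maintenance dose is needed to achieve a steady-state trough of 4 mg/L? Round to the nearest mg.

τ/t½ = 76/20 ≈ 3.8, so f = (1/2)^(76/20) ≈ 0.071794.
Cmin,ss = (D/Vd)·f/(1−f), so D = Cmin,ss·Vd·(1−f)/f.
D = 4 × 162 × (1−f)/f ≈ 4 × 162 × 12.92874 ≈ 8377.82 mg.

8378 mg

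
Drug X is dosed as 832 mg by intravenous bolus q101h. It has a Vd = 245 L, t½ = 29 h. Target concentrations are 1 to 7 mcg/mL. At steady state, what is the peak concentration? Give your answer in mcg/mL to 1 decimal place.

3.7 mcg/mL

τ/t½ = 101/29 ≈ 3.4828, so fraction remaining f = (1/2)^(101/29) ≈ 0.0895.
At steady state, accumulation factor R = 1/(1 − e^(−kτ)) ≈ 1.0983.
Each bolus raises the concentration by D/Vd = 832/245 ≈ 3.396 mcg/mL.
Steady-state peak Cmax,ss = C₀·R ≈ 3.396 × 1.0983 ≈ 3.730 mcg/mL.
Peak 3.7 mcg/mL vs MTC 7 mcg/mL: below toxic threshold.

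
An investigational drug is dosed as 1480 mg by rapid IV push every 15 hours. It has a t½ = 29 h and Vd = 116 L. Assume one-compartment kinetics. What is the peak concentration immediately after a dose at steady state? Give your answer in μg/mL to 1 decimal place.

τ/t½ = 15/29 ≈ 0.51724, so fraction remaining f = (1/2)^(15/29) ≈ 0.6987.
At steady state, accumulation factor R = 1/(1 − e^(−kτ)) ≈ 3.3190.
Single-dose peak C₀ = D/Vd = 1480/116 ≈ 12.759 μg/mL.
Steady-state peak Cmax,ss = C₀·R ≈ 12.759 × 3.3190 ≈ 42.347 μg/mL.

42.3 μg/mL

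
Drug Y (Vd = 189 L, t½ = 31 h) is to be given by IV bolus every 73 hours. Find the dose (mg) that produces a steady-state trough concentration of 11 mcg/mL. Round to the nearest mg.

8556 mg

τ/t½ = 73/31 ≈ 2.3548, so f = (1/2)^(73/31) ≈ 0.195489.
Cmin,ss = (D/Vd)·f/(1−f), so D = Cmin,ss·Vd·(1−f)/f.
D = 11 × 189 × (1−f)/f ≈ 11 × 189 × 4.11538 ≈ 8555.88 mg.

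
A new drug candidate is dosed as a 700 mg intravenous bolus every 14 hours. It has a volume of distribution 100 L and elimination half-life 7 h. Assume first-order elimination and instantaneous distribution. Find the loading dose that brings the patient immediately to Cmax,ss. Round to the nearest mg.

f = (1/2)^(14/7) ≈ 0.250000; accumulation ratio R = 1/(1−f) ≈ 1.33333.
Loading dose to hit Cmax,ss on first dose: D_load = D_maint·R ≈ 700 × 1.33333 ≈ 933.33 mg.

933 mg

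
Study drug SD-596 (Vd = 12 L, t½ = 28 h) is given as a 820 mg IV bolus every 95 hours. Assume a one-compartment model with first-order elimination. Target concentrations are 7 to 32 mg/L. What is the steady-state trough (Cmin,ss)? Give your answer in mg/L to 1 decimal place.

7.2 mg/L

k = ln2/t½ = ln2/28 ≈ 0.024755 h⁻¹; fraction remaining f = e^(−kτ) = e^(−0.024755×95) ≈ 0.0952.
At steady state, accumulation factor R = 1/(1 − e^(−kτ)) ≈ 1.1052.
Single-dose peak C₀ = D/Vd = 820/12 ≈ 68.333 mg/L.
Cmax,ss = C₀/(1 − f) ≈ 68.333/0.9048 ≈ 75.523 mg/L.
Steady-state trough Cmin,ss = Cmax,ss·f ≈ 75.523 × 0.0952 ≈ 7.190 mg/L.
Trough 7.2 mg/L vs MEC 7 mg/L: adequate.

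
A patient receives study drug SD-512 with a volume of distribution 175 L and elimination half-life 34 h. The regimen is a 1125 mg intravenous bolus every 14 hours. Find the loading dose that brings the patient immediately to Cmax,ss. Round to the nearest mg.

4531 mg

f = (1/2)^(14/34) ≈ 0.751703; accumulation ratio R = 1/(1−f) ≈ 4.02743.
Loading dose to hit Cmax,ss on first dose: D_load = D_maint·R ≈ 1125 × 4.02743 ≈ 4530.86 mg.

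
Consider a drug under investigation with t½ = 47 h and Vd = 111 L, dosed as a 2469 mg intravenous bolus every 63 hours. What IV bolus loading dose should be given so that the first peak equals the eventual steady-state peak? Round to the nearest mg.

4080 mg

f = (1/2)^(63/47) ≈ 0.394904; accumulation ratio R = 1/(1−f) ≈ 1.65263.
Loading dose to hit Cmax,ss on first dose: D_load = D_maint·R ≈ 2469 × 1.65263 ≈ 4080.34 mg.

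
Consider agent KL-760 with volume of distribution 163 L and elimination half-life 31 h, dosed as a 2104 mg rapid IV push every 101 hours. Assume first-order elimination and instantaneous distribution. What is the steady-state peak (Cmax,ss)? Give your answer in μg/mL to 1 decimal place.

k = ln2/t½ = ln2/31 ≈ 0.022360 h⁻¹; fraction remaining f = e^(−kτ) = e^(−0.022360×101) ≈ 0.1045.
At steady state, accumulation factor R = 1/(1 − e^(−kτ)) ≈ 1.1167.
Each bolus raises the concentration by D/Vd = 2104/163 ≈ 12.908 μg/mL.
Steady-state peak Cmax,ss = C₀·R ≈ 12.908 × 1.1167 ≈ 14.414 μg/mL.

14.4 μg/mL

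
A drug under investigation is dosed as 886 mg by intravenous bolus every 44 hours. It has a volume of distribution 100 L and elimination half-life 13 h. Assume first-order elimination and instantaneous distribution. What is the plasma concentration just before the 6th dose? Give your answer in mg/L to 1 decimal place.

0.9 mg/L

f = (1/2)^(τ/t½) = (1/2)^(44/13) ≈ 0.0957.
C₀ = D/Vd = 886/100 ≈ 8.860 mg/L.
Before the 6th dose, 5 doses have been given. Superposition: Cmin = C₀·(f + f² + … + f^5).
≈ 8.860 × (0.0957 + 0.0092 + 0.0009 + 0.0001 + 0.0000) ≈ 8.860 × 0.1059 ≈ 0.938 mg/L.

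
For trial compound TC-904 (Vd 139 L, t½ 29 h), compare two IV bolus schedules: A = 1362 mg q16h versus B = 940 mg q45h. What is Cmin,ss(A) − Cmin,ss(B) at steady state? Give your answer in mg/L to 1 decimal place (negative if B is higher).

17.5 mg/L

Regimen A: f = (1/2)^(16/29) ≈ 0.6822; Cmin,ss = (1362/139)·f/(1−f) ≈ 21.034 mg/L.
Regimen B: f = (1/2)^(45/29) ≈ 0.3411; Cmin,ss = (940/139)·f/(1−f) ≈ 3.501 mg/L.
Difference ≈ 21.034 − 3.501 ≈ 17.533 mg/L.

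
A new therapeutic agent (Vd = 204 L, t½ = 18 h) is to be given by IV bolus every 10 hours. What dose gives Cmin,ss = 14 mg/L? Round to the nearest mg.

τ/t½ = 10/18 ≈ 0.55556, so f = (1/2)^(10/18) ≈ 0.680395.
Cmin,ss = (D/Vd)·f/(1−f), so D = Cmin,ss·Vd·(1−f)/f.
D = 14 × 204 × (1−f)/f ≈ 14 × 204 × 0.46973 ≈ 1341.55 mg.

1342 mg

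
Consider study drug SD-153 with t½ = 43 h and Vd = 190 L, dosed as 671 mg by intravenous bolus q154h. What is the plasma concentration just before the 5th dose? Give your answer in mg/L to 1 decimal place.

0.3 mg/L

f = (1/2)^(τ/t½) = (1/2)^(154/43) ≈ 0.0835.
C₀ = D/Vd = 671/190 ≈ 3.532 mg/L.
Before the 5th dose, 4 doses have been given. Superposition: Cmin = C₀·(f + f² + … + f^4).
≈ 3.532 × (0.0835 + 0.0070 + 0.0006 + 0.0000) ≈ 3.532 × 0.0911 ≈ 0.322 mg/L.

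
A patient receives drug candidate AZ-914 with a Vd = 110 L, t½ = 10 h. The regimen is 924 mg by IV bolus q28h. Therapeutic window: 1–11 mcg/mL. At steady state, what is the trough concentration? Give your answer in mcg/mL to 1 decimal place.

1.4 mcg/mL

k = ln2/t½ = ln2/10 ≈ 0.069315 h⁻¹; fraction remaining f = e^(−kτ) = e^(−0.069315×28) ≈ 0.1436.
At steady state, accumulation factor R = 1/(1 − e^(−kτ)) ≈ 1.1677.
Each bolus raises the concentration by D/Vd = 924/110 ≈ 8.400 mcg/mL.
Cmax,ss = C₀/(1 − f) ≈ 8.400/0.8564 ≈ 9.809 mcg/mL.
One interval later, Cmin,ss = Cmax,ss·e^(−kτ) ≈ 9.809 × 0.1436 ≈ 1.409 mcg/mL.
Trough 1.4 mcg/mL vs MEC 1 mcg/mL: adequate.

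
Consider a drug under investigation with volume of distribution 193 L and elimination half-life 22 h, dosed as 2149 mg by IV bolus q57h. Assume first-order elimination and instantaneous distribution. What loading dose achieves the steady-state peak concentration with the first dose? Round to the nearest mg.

f = (1/2)^(57/22) ≈ 0.165981; accumulation ratio R = 1/(1−f) ≈ 1.19901.
Loading dose to hit Cmax,ss on first dose: D_load = D_maint·R ≈ 2149 × 1.19901 ≈ 2576.67 mg.

2577 mg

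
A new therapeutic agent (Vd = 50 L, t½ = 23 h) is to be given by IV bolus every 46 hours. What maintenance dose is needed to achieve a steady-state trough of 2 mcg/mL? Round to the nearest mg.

τ/t½ = 46/23 ≈ 2, so f = (1/2)^(46/23) ≈ 0.250000.
Cmin,ss = (D/Vd)·f/(1−f), so D = Cmin,ss·Vd·(1−f)/f.
D = 2 × 50 × (1−f)/f ≈ 2 × 50 × 3.00000 ≈ 300.00 mg.

300 mg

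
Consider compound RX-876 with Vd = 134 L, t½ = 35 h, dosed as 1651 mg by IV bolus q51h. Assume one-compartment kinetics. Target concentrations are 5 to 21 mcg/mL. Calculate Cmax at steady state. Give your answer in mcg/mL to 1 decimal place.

Over one 51-h interval, 51/35 ≈ 1.4571 half-lives elapse, leaving f ≈ 0.3642 of each dose.
Accumulation ratio R = 1/(1 − f) ≈ 1/0.6358 ≈ 1.5728.
Single-dose peak C₀ = D/Vd = 1651/134 ≈ 12.321 mcg/mL.
Cmax,ss = C₀/(1 − f) ≈ 12.321/0.6358 ≈ 19.379 mcg/mL.
Peak 19.4 mcg/mL vs MTC 21 mcg/mL: below toxic threshold.

19.4 mcg/mL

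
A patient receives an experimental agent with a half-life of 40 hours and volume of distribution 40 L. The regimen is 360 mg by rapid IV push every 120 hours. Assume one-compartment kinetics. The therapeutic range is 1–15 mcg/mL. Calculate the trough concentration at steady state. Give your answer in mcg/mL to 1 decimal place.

1.3 mcg/mL

τ = 120 h = 3 half-lives, so f = (1/2)^3 = 0.125.
Accumulation ratio R = 1/(1 − f) = 1/0.875 = 8/7.
Single-dose peak C₀ = D/Vd = 360/40 = 9 mcg/mL.
Steady-state peak Cmax,ss = C₀·R = 9 × 8/7 ≈ 10.286 mcg/mL.
Steady-state trough Cmin,ss = Cmax,ss·f ≈ 10.286 × 0.125 ≈ 1.286 mcg/mL.
Trough 1.3 mcg/mL vs MEC 1 mcg/mL: adequate.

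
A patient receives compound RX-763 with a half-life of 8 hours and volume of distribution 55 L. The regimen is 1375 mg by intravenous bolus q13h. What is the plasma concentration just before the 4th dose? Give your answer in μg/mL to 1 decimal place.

11.6 μg/mL

f = (1/2)^(τ/t½) = (1/2)^(13/8) ≈ 0.3242.
C₀ = D/Vd = 1375/55 ≈ 25.000 μg/mL.
Before the 4th dose, 3 doses have been given. Superposition: Cmin = C₀·(f + f² + … + f^3).
≈ 25.000 × (0.3242 + 0.1051 + 0.0341) ≈ 25.000 × 0.4634 ≈ 11.585 μg/mL.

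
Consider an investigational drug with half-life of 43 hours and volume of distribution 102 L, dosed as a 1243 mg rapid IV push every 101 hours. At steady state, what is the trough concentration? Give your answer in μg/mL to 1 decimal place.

τ/t½ = 101/43 ≈ 2.3488, so fraction remaining f = (1/2)^(101/43) ≈ 0.1963.
Accumulation ratio R = 1/(1 − f) ≈ 1/0.8037 ≈ 1.2442.
Each bolus raises the concentration by D/Vd = 1243/102 ≈ 12.186 μg/mL.
Steady-state peak Cmax,ss = C₀·R ≈ 12.186 × 1.2442 ≈ 15.162 μg/mL.
One interval later, Cmin,ss = Cmax,ss·e^(−kτ) ≈ 15.162 × 0.1963 ≈ 2.976 μg/mL.

3.0 μg/mL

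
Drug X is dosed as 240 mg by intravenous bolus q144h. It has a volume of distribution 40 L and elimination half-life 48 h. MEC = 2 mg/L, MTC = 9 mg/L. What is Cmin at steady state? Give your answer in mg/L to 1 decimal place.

τ = 144 h = 3 half-lives, so f = (1/2)^3 = 0.125.
At steady state, R = 1/(1 − 0.125) = 8/7.
Single-dose peak C₀ = D/Vd = 240/40 = 6 mg/L.
Steady-state peak Cmax,ss = C₀·R = 6 × 8/7 ≈ 6.857 mg/L.
Steady-state trough Cmin,ss = Cmax,ss·f ≈ 6.857 × 0.125 ≈ 0.857 mg/L.
Trough 0.9 mg/L vs MEC 2 mg/L: subtherapeutic.

0.9 mg/L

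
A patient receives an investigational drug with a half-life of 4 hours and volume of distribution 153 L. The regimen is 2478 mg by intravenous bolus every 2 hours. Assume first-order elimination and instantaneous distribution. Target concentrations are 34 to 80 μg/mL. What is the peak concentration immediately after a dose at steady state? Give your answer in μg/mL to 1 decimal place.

55.3 μg/mL

τ/t½ = 2/4 ≈ 0.5, so fraction remaining f = (1/2)^(2/4) ≈ 0.7071.
Accumulation ratio R = 1/(1 − f) ≈ 1/0.2929 ≈ 3.4141.
Single-dose peak C₀ = D/Vd = 2478/153 ≈ 16.196 μg/mL.
Steady-state peak Cmax,ss = C₀·R ≈ 16.196 × 3.4141 ≈ 55.295 μg/mL.
Peak 55.3 μg/mL vs MTC 80 μg/mL: below toxic threshold.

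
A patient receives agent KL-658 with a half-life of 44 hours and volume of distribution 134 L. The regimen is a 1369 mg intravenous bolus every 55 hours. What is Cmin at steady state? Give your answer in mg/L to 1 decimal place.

Over one 55-h interval, 55/44 ≈ 1.25 half-lives elapse, leaving f ≈ 0.4204 of each dose.
Each bolus raises the concentration by D/Vd = 1369/134 ≈ 10.216 mg/L.
Steady-state trough Cmin,ss = C₀·f/(1−f) ≈ 10.216 × 0.4204/0.5796 ≈ 7.410 mg/L.

7.4 mg/L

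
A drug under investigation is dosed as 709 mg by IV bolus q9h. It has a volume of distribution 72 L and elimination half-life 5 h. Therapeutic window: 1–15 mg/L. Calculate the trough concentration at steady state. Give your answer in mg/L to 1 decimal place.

4.0 mg/L

τ/t½ = 9/5 ≈ 1.8, so fraction remaining f = (1/2)^(9/5) ≈ 0.2872.
Accumulation ratio R = 1/(1 − f) ≈ 1/0.7128 ≈ 1.4029.
Single-dose peak C₀ = D/Vd = 709/72 ≈ 9.847 mg/L.
Steady-state peak Cmax,ss = C₀·R ≈ 9.847 × 1.4029 ≈ 13.814 mg/L.
One interval later, Cmin,ss = Cmax,ss·e^(−kτ) ≈ 13.814 × 0.2872 ≈ 3.967 mg/L.
Trough 4.0 mg/L vs MEC 1 mg/L: adequate.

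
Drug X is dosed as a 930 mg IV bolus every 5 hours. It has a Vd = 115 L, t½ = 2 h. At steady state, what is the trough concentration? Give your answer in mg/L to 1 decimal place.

1.7 mg/L

Over one 5-h interval, 5/2 ≈ 2.5 half-lives elapse, leaving f ≈ 0.1768 of each dose.
Each bolus raises the concentration by D/Vd = 930/115 ≈ 8.087 mg/L.
Steady-state trough Cmin,ss = C₀·f/(1−f) ≈ 8.087 × 0.1768/0.8232 ≈ 1.737 mg/L.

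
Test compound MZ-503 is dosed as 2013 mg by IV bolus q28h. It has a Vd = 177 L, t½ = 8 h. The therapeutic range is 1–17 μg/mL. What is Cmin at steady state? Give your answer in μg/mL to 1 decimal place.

Over one 28-h interval, 28/8 ≈ 3.5 half-lives elapse, leaving f ≈ 0.0884 of each dose.
At steady state, accumulation factor R = 1/(1 − e^(−kτ)) ≈ 1.0970.
Single-dose peak C₀ = D/Vd = 2013/177 ≈ 11.373 μg/mL.
Cmax,ss = C₀/(1 − f) ≈ 11.373/0.9116 ≈ 12.476 μg/mL.
One interval later, Cmin,ss = Cmax,ss·e^(−kτ) ≈ 12.476 × 0.0884 ≈ 1.103 μg/mL.
Trough 1.1 μg/mL vs MEC 1 μg/mL: adequate.

1.1 μg/mL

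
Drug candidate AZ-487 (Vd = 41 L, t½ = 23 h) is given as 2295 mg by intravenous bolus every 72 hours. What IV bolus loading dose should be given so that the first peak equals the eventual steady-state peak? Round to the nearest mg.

f = (1/2)^(72/23) ≈ 0.114195; accumulation ratio R = 1/(1−f) ≈ 1.12892.
Loading dose to hit Cmax,ss on first dose: D_load = D_maint·R ≈ 2295 × 1.12892 ≈ 2590.87 mg.

2591 mg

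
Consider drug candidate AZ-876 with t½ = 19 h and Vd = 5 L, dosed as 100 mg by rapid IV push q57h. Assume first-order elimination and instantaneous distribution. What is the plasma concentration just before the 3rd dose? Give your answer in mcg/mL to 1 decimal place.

2.8 mcg/mL

f = (1/2)^(τ/t½) = (1/2)^(57/19) ≈ 0.1250.
C₀ = D/Vd = 100/5 ≈ 20.000 mcg/mL.
Before the 3rd dose, 2 doses have been given. Superposition: Cmin = C₀·(f + f²).
≈ 20.000 × (0.1250 + 0.0156) ≈ 20.000 × 0.1406 ≈ 2.812 mcg/mL.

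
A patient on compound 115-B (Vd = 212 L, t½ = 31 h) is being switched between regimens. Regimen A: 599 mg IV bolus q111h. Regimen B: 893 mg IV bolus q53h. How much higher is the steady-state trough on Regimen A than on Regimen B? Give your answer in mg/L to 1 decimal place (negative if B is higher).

-1.6 mg/L

Regimen A: f = (1/2)^(111/31) ≈ 0.0836; Cmin,ss = (599/212)·f/(1−f) ≈ 0.258 mg/L.
Regimen B: f = (1/2)^(53/31) ≈ 0.3057; Cmin,ss = (893/212)·f/(1−f) ≈ 1.855 mg/L.
Difference ≈ 0.258 − 1.855 ≈ -1.597 mg/L.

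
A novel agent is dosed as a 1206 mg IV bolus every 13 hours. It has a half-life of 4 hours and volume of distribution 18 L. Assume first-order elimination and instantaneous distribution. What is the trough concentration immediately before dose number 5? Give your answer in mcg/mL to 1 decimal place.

f = (1/2)^(τ/t½) = (1/2)^(13/4) ≈ 0.1051.
C₀ = D/Vd = 1206/18 ≈ 67.000 mcg/mL.
Before the 5th dose, 4 doses have been given. Superposition: Cmin = C₀·(f + f² + … + f^4).
≈ 67.000 × (0.1051 + 0.0110 + 0.0012 + 0.0001) ≈ 67.000 × 0.1174 ≈ 7.866 mcg/mL.

7.9 mcg/mL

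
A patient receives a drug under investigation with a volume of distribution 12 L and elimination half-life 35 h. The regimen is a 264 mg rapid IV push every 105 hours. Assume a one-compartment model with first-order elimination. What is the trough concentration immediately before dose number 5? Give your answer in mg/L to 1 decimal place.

3.1 mg/L

f = (1/2)^(τ/t½) = (1/2)^(105/35) ≈ 0.1250.
C₀ = D/Vd = 264/12 ≈ 22.000 mg/L.
Before the 5th dose, 4 doses have been given. Superposition: Cmin = C₀·(f + f² + … + f^4).
≈ 22.000 × (0.1250 + 0.0156 + 0.0020 + 0.0002) ≈ 22.000 × 0.1428 ≈ 3.142 mg/L.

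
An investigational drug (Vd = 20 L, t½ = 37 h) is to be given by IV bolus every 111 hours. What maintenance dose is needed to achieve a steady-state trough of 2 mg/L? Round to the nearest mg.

280 mg

τ/t½ = 111/37 ≈ 3, so f = (1/2)^(111/37) ≈ 0.125000.
Cmin,ss = (D/Vd)·f/(1−f), so D = Cmin,ss·Vd·(1−f)/f.
D = 2 × 20 × (1−f)/f ≈ 2 × 20 × 7.00000 ≈ 280.00 mg.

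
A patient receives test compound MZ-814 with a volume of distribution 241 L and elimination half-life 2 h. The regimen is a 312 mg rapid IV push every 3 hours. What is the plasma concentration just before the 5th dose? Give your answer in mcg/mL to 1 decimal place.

0.7 mcg/mL

f = (1/2)^(τ/t½) = (1/2)^(3/2) ≈ 0.3536.
C₀ = D/Vd = 312/241 ≈ 1.295 mcg/mL.
Before the 5th dose, 4 doses have been given. Superposition: Cmin = C₀·(f + f² + … + f^4).
≈ 1.295 × (0.3536 + 0.1250 + 0.0442 + 0.0156) ≈ 1.295 × 0.5384 ≈ 0.697 mcg/mL.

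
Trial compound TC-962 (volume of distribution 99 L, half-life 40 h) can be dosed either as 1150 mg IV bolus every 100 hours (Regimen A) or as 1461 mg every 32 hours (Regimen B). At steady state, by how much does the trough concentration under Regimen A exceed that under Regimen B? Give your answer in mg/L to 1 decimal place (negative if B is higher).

Regimen A: f = (1/2)^(100/40) ≈ 0.1768; Cmin,ss = (1150/99)·f/(1−f) ≈ 2.495 mg/L.
Regimen B: f = (1/2)^(32/40) ≈ 0.5743; Cmin,ss = (1461/99)·f/(1−f) ≈ 19.909 mg/L.
Difference ≈ 2.495 − 19.909 ≈ -17.414 mg/L.

-17.4 mg/L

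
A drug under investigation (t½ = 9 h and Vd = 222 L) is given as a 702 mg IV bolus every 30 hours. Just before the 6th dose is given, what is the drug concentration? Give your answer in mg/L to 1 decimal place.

0.3 mg/L

f = (1/2)^(τ/t½) = (1/2)^(30/9) ≈ 0.0992.
C₀ = D/Vd = 702/222 ≈ 3.162 mg/L.
Before the 6th dose, 5 doses have been given. Superposition: Cmin = C₀·(f + f² + … + f^5).
≈ 3.162 × (0.0992 + 0.0098 + 0.0010 + 0.0001 + 0.0000) ≈ 3.162 × 0.1101 ≈ 0.348 mg/L.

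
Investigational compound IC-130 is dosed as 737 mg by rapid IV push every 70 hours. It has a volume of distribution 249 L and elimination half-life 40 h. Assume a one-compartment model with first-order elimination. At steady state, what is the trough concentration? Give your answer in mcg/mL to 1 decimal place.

Over one 70-h interval, 70/40 ≈ 1.75 half-lives elapse, leaving f ≈ 0.2973 of each dose.
Single-dose peak C₀ = D/Vd = 737/249 ≈ 2.960 mcg/mL.
Steady-state trough Cmin,ss = C₀·f/(1−f) ≈ 2.960 × 0.2973/0.7027 ≈ 1.252 mcg/mL.

1.3 mcg/mL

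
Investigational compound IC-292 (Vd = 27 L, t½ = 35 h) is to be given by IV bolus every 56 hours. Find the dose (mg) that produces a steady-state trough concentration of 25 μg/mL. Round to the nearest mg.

τ/t½ = 56/35 ≈ 1.6, so f = (1/2)^(56/35) ≈ 0.329877.
Cmin,ss = (D/Vd)·f/(1−f), so D = Cmin,ss·Vd·(1−f)/f.
D = 25 × 27 × (1−f)/f ≈ 25 × 27 × 2.03143 ≈ 1371.22 mg.

1371 mg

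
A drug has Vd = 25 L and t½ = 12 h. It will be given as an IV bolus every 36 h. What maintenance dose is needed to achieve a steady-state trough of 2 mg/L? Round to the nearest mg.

τ/t½ = 36/12 ≈ 3, so f = (1/2)^(36/12) ≈ 0.125000.
Cmin,ss = (D/Vd)·f/(1−f), so D = Cmin,ss·Vd·(1−f)/f.
D = 2 × 25 × (1−f)/f ≈ 2 × 25 × 7.00000 ≈ 350.00 mg.

350 mg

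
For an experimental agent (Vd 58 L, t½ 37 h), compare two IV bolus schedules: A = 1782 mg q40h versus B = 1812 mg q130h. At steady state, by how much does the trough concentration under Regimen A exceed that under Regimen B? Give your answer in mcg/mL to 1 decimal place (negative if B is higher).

24.5 mcg/mL

Regimen A: f = (1/2)^(40/37) ≈ 0.4727; Cmin,ss = (1782/58)·f/(1−f) ≈ 27.543 mcg/mL.
Regimen B: f = (1/2)^(130/37) ≈ 0.0876; Cmin,ss = (1812/58)·f/(1−f) ≈ 3.000 mcg/mL.
Difference ≈ 27.543 − 3.000 ≈ 24.543 mcg/mL.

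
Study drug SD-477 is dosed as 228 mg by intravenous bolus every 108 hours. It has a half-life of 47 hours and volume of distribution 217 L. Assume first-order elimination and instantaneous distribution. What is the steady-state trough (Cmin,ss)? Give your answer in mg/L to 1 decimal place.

0.3 mg/L

Over one 108-h interval, 108/47 ≈ 2.2979 half-lives elapse, leaving f ≈ 0.2034 of each dose.
Each bolus raises the concentration by D/Vd = 228/217 ≈ 1.051 mg/L.
Steady-state trough Cmin,ss = C₀·f/(1−f) ≈ 1.051 × 0.2034/0.7966 ≈ 0.268 mg/L.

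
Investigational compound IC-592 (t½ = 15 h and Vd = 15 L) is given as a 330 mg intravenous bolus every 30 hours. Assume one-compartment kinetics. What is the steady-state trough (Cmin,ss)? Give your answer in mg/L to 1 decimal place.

The dosing interval is 2 half-lives, so f = 2^(−2) = 0.25.
Accumulation ratio R = 1/(1 − f) = 1/0.75 = 4/3.
Single-dose peak C₀ = D/Vd = 330/15 = 22 mg/L.
Steady-state peak Cmax,ss = C₀·R = 22 × 4/3 ≈ 29.333 mg/L.
Steady-state trough Cmin,ss = Cmax,ss·f ≈ 29.333 × 0.25 ≈ 7.333 mg/L.

7.3 mg/L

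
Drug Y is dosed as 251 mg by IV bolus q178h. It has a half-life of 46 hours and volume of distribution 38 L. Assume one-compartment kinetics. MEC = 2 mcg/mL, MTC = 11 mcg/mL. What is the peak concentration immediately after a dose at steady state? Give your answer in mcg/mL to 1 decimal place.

k = ln2/t½ = ln2/46 ≈ 0.015068 h⁻¹; fraction remaining f = e^(−kτ) = e^(−0.015068×178) ≈ 0.0684.
At steady state, accumulation factor R = 1/(1 − e^(−kτ)) ≈ 1.0734.
Each bolus raises the concentration by D/Vd = 251/38 ≈ 6.605 mcg/mL.
Steady-state peak Cmax,ss = C₀·R ≈ 6.605 × 1.0734 ≈ 7.090 mcg/mL.
Peak 7.1 mcg/mL vs MTC 11 mcg/mL: below toxic threshold.

7.1 mcg/mL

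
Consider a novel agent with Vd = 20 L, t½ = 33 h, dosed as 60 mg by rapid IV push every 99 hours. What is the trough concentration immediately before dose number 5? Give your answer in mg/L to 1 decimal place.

0.4 mg/L

f = (1/2)^(τ/t½) = (1/2)^(99/33) ≈ 0.1250.
C₀ = D/Vd = 60/20 ≈ 3.000 mg/L.
Before the 5th dose, 4 doses have been given. Superposition: Cmin = C₀·(f + f² + … + f^4).
≈ 3.000 × (0.1250 + 0.0156 + 0.0020 + 0.0002) ≈ 3.000 × 0.1428 ≈ 0.428 mg/L.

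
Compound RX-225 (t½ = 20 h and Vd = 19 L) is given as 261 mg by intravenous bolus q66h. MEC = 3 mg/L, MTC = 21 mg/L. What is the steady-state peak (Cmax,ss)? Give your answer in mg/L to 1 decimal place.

15.3 mg/L

τ/t½ = 66/20 ≈ 3.3, so fraction remaining f = (1/2)^(66/20) ≈ 0.1015.
Accumulation ratio R = 1/(1 − f) ≈ 1/0.8985 ≈ 1.1130.
Single-dose peak C₀ = D/Vd = 261/19 ≈ 13.737 mg/L.
Steady-state peak Cmax,ss = C₀·R ≈ 13.737 × 1.1130 ≈ 15.289 mg/L.
Peak 15.3 mg/L vs MTC 21 mg/L: below toxic threshold.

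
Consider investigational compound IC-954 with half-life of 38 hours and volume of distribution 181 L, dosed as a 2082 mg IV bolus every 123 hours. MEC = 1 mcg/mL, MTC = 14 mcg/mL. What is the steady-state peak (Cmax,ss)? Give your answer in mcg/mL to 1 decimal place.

Over one 123-h interval, 123/38 ≈ 3.2368 half-lives elapse, leaving f ≈ 0.1061 of each dose.
At steady state, accumulation factor R = 1/(1 − e^(−kτ)) ≈ 1.1187.
Each bolus raises the concentration by D/Vd = 2082/181 ≈ 11.503 mcg/mL.
Steady-state peak Cmax,ss = C₀·R ≈ 11.503 × 1.1187 ≈ 12.868 mcg/mL.
Peak 12.9 mcg/mL vs MTC 14 mcg/mL: below toxic threshold.

12.9 mcg/mL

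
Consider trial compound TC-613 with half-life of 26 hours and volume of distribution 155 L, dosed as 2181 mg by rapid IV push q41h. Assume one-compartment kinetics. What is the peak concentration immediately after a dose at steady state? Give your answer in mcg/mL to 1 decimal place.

21.2 mcg/mL

Over one 41-h interval, 41/26 ≈ 1.5769 half-lives elapse, leaving f ≈ 0.3352 of each dose.
Accumulation ratio R = 1/(1 − f) ≈ 1/0.6648 ≈ 1.5042.
Each bolus raises the concentration by D/Vd = 2181/155 ≈ 14.071 mcg/mL.
Steady-state peak Cmax,ss = C₀·R ≈ 14.071 × 1.5042 ≈ 21.166 mcg/mL.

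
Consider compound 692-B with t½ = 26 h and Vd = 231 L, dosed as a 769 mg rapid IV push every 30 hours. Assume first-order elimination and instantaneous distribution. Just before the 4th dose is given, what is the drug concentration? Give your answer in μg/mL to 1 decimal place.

f = (1/2)^(τ/t½) = (1/2)^(30/26) ≈ 0.4494.
C₀ = D/Vd = 769/231 ≈ 3.329 μg/mL.
Before the 4th dose, 3 doses have been given. Superposition: Cmin = C₀·(f + f² + … + f^3).
≈ 3.329 × (0.4494 + 0.2020 + 0.0908) ≈ 3.329 × 0.7422 ≈ 2.471 μg/mL.

2.5 μg/mL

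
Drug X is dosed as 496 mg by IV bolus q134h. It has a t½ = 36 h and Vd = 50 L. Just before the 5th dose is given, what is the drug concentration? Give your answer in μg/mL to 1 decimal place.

f = (1/2)^(τ/t½) = (1/2)^(134/36) ≈ 0.0758.
C₀ = D/Vd = 496/50 ≈ 9.920 μg/mL.
Before the 5th dose, 4 doses have been given. Superposition: Cmin = C₀·(f + f² + … + f^4).
≈ 9.920 × (0.0758 + 0.0057 + 0.0004 + 0.0000) ≈ 9.920 × 0.0819 ≈ 0.812 μg/mL.

0.8 μg/mL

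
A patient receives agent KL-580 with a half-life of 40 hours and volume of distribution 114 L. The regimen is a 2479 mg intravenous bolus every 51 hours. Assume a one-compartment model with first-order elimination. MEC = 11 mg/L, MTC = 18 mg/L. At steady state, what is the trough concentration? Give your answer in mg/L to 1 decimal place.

15.3 mg/L

k = ln2/t½ = ln2/40 ≈ 0.017329 h⁻¹; fraction remaining f = e^(−kτ) = e^(−0.017329×51) ≈ 0.4132.
Single-dose peak C₀ = D/Vd = 2479/114 ≈ 21.746 mg/L.
Steady-state trough Cmin,ss = C₀·f/(1−f) ≈ 21.746 × 0.4132/0.5868 ≈ 15.313 mg/L.
Trough 15.3 mg/L vs MEC 11 mg/L: adequate.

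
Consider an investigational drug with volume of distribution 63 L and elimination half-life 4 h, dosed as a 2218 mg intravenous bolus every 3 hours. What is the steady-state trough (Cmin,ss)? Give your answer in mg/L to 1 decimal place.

τ/t½ = 3/4 ≈ 0.75, so fraction remaining f = (1/2)^(3/4) ≈ 0.5946.
Single-dose peak C₀ = D/Vd = 2218/63 ≈ 35.206 mg/L.
Steady-state trough Cmin,ss = C₀·f/(1−f) ≈ 35.206 × 0.5946/0.4054 ≈ 51.637 mg/L.

51.6 mg/L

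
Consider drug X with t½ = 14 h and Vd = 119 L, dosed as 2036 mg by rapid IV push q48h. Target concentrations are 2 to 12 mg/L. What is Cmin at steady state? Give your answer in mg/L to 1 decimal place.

1.8 mg/L

k = ln2/t½ = ln2/14 ≈ 0.049511 h⁻¹; fraction remaining f = e^(−kτ) = e^(−0.049511×48) ≈ 0.0929.
Single-dose peak C₀ = D/Vd = 2036/119 ≈ 17.109 mg/L.
Steady-state trough Cmin,ss = C₀·f/(1−f) ≈ 17.109 × 0.0929/0.9071 ≈ 1.752 mg/L.
Trough 1.8 mg/L vs MEC 2 mg/L: subtherapeutic.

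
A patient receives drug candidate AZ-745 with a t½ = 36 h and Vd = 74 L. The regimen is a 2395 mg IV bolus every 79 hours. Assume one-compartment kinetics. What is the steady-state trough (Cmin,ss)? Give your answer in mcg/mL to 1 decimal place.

Over one 79-h interval, 79/36 ≈ 2.1944 half-lives elapse, leaving f ≈ 0.2185 of each dose.
At steady state, accumulation factor R = 1/(1 − e^(−kτ)) ≈ 1.2796.
Each bolus raises the concentration by D/Vd = 2395/74 ≈ 32.365 mcg/mL.
Steady-state peak Cmax,ss = C₀·R ≈ 32.365 × 1.2796 ≈ 41.414 mcg/mL.
Steady-state trough Cmin,ss = Cmax,ss·f ≈ 41.414 × 0.2185 ≈ 9.049 mcg/mL.

9.0 mcg/mL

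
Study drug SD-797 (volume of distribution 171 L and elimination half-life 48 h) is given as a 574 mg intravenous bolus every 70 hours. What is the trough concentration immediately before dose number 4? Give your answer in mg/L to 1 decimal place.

1.8 mg/L

f = (1/2)^(τ/t½) = (1/2)^(70/48) ≈ 0.3639.
C₀ = D/Vd = 574/171 ≈ 3.357 mg/L.
Before the 4th dose, 3 doses have been given. Superposition: Cmin = C₀·(f + f² + … + f^3).
≈ 3.357 × (0.3639 + 0.1324 + 0.0482) ≈ 3.357 × 0.5445 ≈ 1.828 mg/L.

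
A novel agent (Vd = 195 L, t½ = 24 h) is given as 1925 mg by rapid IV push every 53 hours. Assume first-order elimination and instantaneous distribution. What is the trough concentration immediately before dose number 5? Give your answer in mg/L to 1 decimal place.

f = (1/2)^(τ/t½) = (1/2)^(53/24) ≈ 0.2164.
C₀ = D/Vd = 1925/195 ≈ 9.872 mg/L.
Before the 5th dose, 4 doses have been given. Superposition: Cmin = C₀·(f + f² + … + f^4).
≈ 9.872 × (0.2164 + 0.0468 + 0.0101 + 0.0022) ≈ 9.872 × 0.2755 ≈ 2.720 mg/L.

2.7 mg/L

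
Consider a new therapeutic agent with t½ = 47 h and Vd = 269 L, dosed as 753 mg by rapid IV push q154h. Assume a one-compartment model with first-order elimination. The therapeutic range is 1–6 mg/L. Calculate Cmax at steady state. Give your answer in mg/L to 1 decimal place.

k = ln2/t½ = ln2/47 ≈ 0.014748 h⁻¹; fraction remaining f = e^(−kτ) = e^(−0.014748×154) ≈ 0.1032.
Accumulation ratio R = 1/(1 − f) ≈ 1/0.8968 ≈ 1.1151.
Each bolus raises the concentration by D/Vd = 753/269 ≈ 2.799 mg/L.
Steady-state peak Cmax,ss = C₀·R ≈ 2.799 × 1.1151 ≈ 3.121 mg/L.
Peak 3.1 mg/L vs MTC 6 mg/L: below toxic threshold.

3.1 mg/L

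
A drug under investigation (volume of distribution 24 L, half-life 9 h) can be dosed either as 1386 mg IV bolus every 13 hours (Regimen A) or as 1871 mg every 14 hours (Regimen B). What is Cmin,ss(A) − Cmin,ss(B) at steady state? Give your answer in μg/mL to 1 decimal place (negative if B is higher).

Regimen A: f = (1/2)^(13/9) ≈ 0.3674; Cmin,ss = (1386/24)·f/(1−f) ≈ 33.540 μg/mL.
Regimen B: f = (1/2)^(14/9) ≈ 0.3402; Cmin,ss = (1871/24)·f/(1−f) ≈ 40.196 μg/mL.
Difference ≈ 33.540 − 40.196 ≈ -6.656 μg/mL.

-6.7 μg/mL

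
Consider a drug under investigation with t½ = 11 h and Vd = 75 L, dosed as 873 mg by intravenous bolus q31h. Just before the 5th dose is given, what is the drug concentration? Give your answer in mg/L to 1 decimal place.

1.9 mg/L

f = (1/2)^(τ/t½) = (1/2)^(31/11) ≈ 0.1418.
C₀ = D/Vd = 873/75 ≈ 11.640 mg/L.
Before the 5th dose, 4 doses have been given. Superposition: Cmin = C₀·(f + f² + … + f^4).
≈ 11.640 × (0.1418 + 0.0201 + 0.0029 + 0.0004) ≈ 11.640 × 0.1652 ≈ 1.923 mg/L.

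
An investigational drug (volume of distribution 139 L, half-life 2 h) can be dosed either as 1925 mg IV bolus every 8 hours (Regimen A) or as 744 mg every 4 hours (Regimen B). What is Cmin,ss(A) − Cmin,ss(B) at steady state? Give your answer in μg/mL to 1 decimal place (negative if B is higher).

-0.9 μg/mL

Regimen A: f = (1/2)^(8/2) ≈ 0.0625; Cmin,ss = (1925/139)·f/(1−f) ≈ 0.923 μg/mL.
Regimen B: f = (1/2)^(4/2) ≈ 0.2500; Cmin,ss = (744/139)·f/(1−f) ≈ 1.784 μg/mL.
Difference ≈ 0.923 − 1.784 ≈ -0.861 μg/mL.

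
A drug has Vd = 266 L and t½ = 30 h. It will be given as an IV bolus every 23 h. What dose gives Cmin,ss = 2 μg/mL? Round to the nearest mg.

373 mg

τ/t½ = 23/30 ≈ 0.76667, so f = (1/2)^(23/30) ≈ 0.587774.
Cmin,ss = (D/Vd)·f/(1−f), so D = Cmin,ss·Vd·(1−f)/f.
D = 2 × 266 × (1−f)/f ≈ 2 × 266 × 0.70133 ≈ 373.11 mg.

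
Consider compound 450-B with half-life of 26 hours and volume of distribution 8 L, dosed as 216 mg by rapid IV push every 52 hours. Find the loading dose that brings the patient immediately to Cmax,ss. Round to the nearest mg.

288 mg

f = (1/2)^(52/26) ≈ 0.250000; accumulation ratio R = 1/(1−f) ≈ 1.33333.
Loading dose to hit Cmax,ss on first dose: D_load = D_maint·R ≈ 216 × 1.33333 ≈ 288.00 mg.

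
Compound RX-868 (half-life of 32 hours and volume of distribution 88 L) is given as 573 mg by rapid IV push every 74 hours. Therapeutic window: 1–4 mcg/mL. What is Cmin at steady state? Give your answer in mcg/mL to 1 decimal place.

τ/t½ = 74/32 ≈ 2.3125, so fraction remaining f = (1/2)^(74/32) ≈ 0.2013.
Single-dose peak C₀ = D/Vd = 573/88 ≈ 6.511 mcg/mL.
Steady-state trough Cmin,ss = C₀·f/(1−f) ≈ 6.511 × 0.2013/0.7987 ≈ 1.641 mcg/mL.
Trough 1.6 mcg/mL vs MEC 1 mcg/mL: adequate.

1.6 mcg/mL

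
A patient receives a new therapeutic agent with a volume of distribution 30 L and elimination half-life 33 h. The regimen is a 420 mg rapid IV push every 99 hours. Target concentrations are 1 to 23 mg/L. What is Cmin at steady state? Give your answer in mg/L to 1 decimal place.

2.0 mg/L

τ = 99 h = 3 half-lives, so f = (1/2)^3 = 0.125.
Accumulation ratio R = 1/(1 − f) = 1/0.875 = 8/7.
Single-dose peak C₀ = D/Vd = 420/30 = 14 mg/L.
Steady-state peak Cmax,ss = C₀·R = 14 × 8/7 ≈ 16.000 mg/L.
Steady-state trough Cmin,ss = Cmax,ss·f ≈ 16.000 × 0.125 ≈ 2.000 mg/L.
Trough 2.0 mg/L vs MEC 1 mg/L: adequate.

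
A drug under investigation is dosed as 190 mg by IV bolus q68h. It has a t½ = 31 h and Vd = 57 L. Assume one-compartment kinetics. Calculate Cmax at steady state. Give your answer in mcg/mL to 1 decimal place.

k = ln2/t½ = ln2/31 ≈ 0.022360 h⁻¹; fraction remaining f = e^(−kτ) = e^(−0.022360×68) ≈ 0.2186.
At steady state, accumulation factor R = 1/(1 − e^(−kτ)) ≈ 1.2798.
Each bolus raises the concentration by D/Vd = 190/57 ≈ 3.333 mcg/mL.
Steady-state peak Cmax,ss = C₀·R ≈ 3.333 × 1.2798 ≈ 4.266 mcg/mL.

4.3 mcg/mL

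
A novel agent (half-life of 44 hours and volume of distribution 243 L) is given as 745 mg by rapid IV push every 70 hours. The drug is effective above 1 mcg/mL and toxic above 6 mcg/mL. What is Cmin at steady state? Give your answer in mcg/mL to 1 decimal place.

Over one 70-h interval, 70/44 ≈ 1.5909 half-lives elapse, leaving f ≈ 0.3320 of each dose.
Single-dose peak C₀ = D/Vd = 745/243 ≈ 3.066 mcg/mL.
Steady-state trough Cmin,ss = C₀·f/(1−f) ≈ 3.066 × 0.3320/0.6680 ≈ 1.524 mcg/mL.
Trough 1.5 mcg/mL vs MEC 1 mcg/mL: adequate.

1.5 mcg/mL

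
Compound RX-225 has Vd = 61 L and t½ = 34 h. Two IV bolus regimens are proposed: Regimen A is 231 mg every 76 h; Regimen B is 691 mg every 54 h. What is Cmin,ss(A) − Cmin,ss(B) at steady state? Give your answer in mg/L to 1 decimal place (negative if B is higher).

Regimen A: f = (1/2)^(76/34) ≈ 0.2124; Cmin,ss = (231/61)·f/(1−f) ≈ 1.021 mg/L.
Regimen B: f = (1/2)^(54/34) ≈ 0.3326; Cmin,ss = (691/61)·f/(1−f) ≈ 5.645 mg/L.
Difference ≈ 1.021 − 5.645 ≈ -4.624 mg/L.

-4.6 mg/L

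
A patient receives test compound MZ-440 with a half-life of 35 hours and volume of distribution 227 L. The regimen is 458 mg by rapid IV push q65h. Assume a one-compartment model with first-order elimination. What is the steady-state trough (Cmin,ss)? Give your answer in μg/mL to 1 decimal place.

0.8 μg/mL

Over one 65-h interval, 65/35 ≈ 1.8571 half-lives elapse, leaving f ≈ 0.2760 of each dose.
Each bolus raises the concentration by D/Vd = 458/227 ≈ 2.018 μg/mL.
Steady-state trough Cmin,ss = C₀·f/(1−f) ≈ 2.018 × 0.2760/0.7240 ≈ 0.769 μg/mL.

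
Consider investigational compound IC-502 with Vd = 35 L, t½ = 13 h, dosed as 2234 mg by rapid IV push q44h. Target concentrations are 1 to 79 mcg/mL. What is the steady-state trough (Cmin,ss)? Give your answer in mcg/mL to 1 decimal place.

6.8 mcg/mL

τ/t½ = 44/13 ≈ 3.3846, so fraction remaining f = (1/2)^(44/13) ≈ 0.0957.
At steady state, accumulation factor R = 1/(1 − e^(−kτ)) ≈ 1.1058.
Each bolus raises the concentration by D/Vd = 2234/35 ≈ 63.829 mcg/mL.
Cmax,ss = C₀/(1 − f) ≈ 63.829/0.9043 ≈ 70.584 mcg/mL.
Steady-state trough Cmin,ss = Cmax,ss·f ≈ 70.584 × 0.0957 ≈ 6.755 mcg/mL.
Trough 6.8 mcg/mL vs MEC 1 mcg/mL: adequate.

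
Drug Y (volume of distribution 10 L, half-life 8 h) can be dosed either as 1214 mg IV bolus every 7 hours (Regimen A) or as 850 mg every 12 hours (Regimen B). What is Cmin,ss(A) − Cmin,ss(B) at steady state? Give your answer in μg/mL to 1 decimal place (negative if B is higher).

99.1 μg/mL

Regimen A: f = (1/2)^(7/8) ≈ 0.5453; Cmin,ss = (1214/10)·f/(1−f) ≈ 145.589 μg/mL.
Regimen B: f = (1/2)^(12/8) ≈ 0.3536; Cmin,ss = (850/10)·f/(1−f) ≈ 46.498 μg/mL.
Difference ≈ 145.589 − 46.498 ≈ 99.091 μg/mL.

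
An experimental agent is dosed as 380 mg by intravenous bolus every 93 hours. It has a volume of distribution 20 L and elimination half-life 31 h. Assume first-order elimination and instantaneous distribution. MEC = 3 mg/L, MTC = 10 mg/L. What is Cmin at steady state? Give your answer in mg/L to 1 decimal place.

The dosing interval is 3 half-lives, so f = 2^(−3) = 0.125.
Accumulation ratio R = 1/(1 − f) = 1/0.875 = 8/7.
Single-dose peak C₀ = D/Vd = 380/20 = 19 mg/L.
Steady-state peak Cmax,ss = C₀·R = 19 × 8/7 ≈ 21.714 mg/L.
Steady-state trough Cmin,ss = Cmax,ss·f ≈ 21.714 × 0.125 ≈ 2.714 mg/L.
Trough 2.7 mg/L vs MEC 3 mg/L: subtherapeutic.

2.7 mg/L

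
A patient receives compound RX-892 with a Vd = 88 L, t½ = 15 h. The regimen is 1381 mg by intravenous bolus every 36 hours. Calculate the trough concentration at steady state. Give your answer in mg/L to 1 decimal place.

τ/t½ = 36/15 ≈ 2.4, so fraction remaining f = (1/2)^(36/15) ≈ 0.1895.
Accumulation ratio R = 1/(1 − f) ≈ 1/0.8105 ≈ 1.2338.
Single-dose peak C₀ = D/Vd = 1381/88 ≈ 15.693 mg/L.
Cmax,ss = C₀/(1 − f) ≈ 15.693/0.8105 ≈ 19.362 mg/L.
Steady-state trough Cmin,ss = Cmax,ss·f ≈ 19.362 × 0.1895 ≈ 3.669 mg/L.

3.7 mg/L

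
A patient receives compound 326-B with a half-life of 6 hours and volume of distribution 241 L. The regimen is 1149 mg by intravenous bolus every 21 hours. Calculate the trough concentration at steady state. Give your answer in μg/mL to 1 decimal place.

0.5 μg/mL

k = ln2/t½ = ln2/6 ≈ 0.115525 h⁻¹; fraction remaining f = e^(−kτ) = e^(−0.115525×21) ≈ 0.0884.
Single-dose peak C₀ = D/Vd = 1149/241 ≈ 4.768 μg/mL.
Steady-state trough Cmin,ss = C₀·f/(1−f) ≈ 4.768 × 0.0884/0.9116 ≈ 0.462 μg/mL.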